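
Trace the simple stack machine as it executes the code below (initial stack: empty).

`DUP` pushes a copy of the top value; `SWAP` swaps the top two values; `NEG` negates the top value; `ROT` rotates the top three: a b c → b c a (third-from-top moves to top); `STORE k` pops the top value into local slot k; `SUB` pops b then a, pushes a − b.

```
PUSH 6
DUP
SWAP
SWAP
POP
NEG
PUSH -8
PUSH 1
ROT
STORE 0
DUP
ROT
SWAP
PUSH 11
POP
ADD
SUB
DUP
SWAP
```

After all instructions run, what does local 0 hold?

-6

PUSH 6  -> 6
DUP     -> 6 6
SWAP    -> 6 6
SWAP    -> 6 6
POP     -> 6
NEG     -> -6
PUSH -8 -> -6 -8
PUSH 1  -> -6 -8 1
ROT     -> -8 1 -6
STORE 0 -> -8 1
DUP     -> -8 1 1
ROT     -> 1 1 -8
SWAP    -> 1 -8 1
PUSH 11 -> 1 -8 1 11
POP     -> 1 -8 1
ADD     -> 1 -7
SUB     -> 8
DUP     -> 8 8
SWAP    -> 8 8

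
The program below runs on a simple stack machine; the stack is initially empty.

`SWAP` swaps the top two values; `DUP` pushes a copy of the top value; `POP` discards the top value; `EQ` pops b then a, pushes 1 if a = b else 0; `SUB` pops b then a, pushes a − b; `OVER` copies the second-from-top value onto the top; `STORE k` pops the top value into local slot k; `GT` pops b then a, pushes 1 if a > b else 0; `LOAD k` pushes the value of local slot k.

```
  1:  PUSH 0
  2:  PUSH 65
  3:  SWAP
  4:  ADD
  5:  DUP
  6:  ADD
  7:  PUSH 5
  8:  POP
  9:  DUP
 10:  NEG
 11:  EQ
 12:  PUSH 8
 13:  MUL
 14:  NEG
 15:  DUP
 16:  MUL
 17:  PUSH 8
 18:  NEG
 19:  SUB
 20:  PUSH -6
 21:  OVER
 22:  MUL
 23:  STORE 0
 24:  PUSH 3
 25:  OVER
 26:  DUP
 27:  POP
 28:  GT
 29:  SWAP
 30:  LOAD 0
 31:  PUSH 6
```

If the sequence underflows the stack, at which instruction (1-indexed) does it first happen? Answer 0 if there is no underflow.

0

PUSH 0   0
PUSH 65  0 65
SWAP     65 0
ADD      65
DUP      65 65
ADD      130
PUSH 5   130 5
POP      130
DUP      130 130
NEG      130 -130
EQ       0
PUSH 8   0 8
MUL      0
NEG      0
DUP      0 0
MUL      0
PUSH 8   0 8
NEG      0 -8
SUB      8
PUSH -6  8 -6
OVER     8 -6 8
MUL      8 -48
STORE 0  8
PUSH 3   8 3
OVER     8 3 8
DUP      8 3 8 8
POP      8 3 8
GT       8 0
SWAP     0 8
LOAD 0   0 8 -48
PUSH 6   0 8 -48 6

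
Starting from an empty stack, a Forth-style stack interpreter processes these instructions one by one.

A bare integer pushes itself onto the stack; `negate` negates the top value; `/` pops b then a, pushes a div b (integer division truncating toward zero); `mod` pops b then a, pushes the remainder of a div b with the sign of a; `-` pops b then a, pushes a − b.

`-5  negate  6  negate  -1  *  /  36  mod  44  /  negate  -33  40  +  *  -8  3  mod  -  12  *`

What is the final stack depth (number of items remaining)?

1

-5      -5
negate  5
6       5 6
negate  5 -6
-1      5 -6 -1
*       5 6
/       0
36      0 36
mod     0
44      0 44
/       0
negate  0
-33     0 -33
40      0 -33 40
+       0 7
*       0
-8      0 -8
3       0 -8 3
mod     0 -2
-       2
12      2 12
*       24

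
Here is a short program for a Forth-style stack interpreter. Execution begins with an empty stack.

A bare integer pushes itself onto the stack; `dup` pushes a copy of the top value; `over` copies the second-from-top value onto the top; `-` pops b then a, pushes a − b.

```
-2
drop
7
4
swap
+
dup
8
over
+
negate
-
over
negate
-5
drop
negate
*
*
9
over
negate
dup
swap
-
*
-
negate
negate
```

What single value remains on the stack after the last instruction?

3630

-2     -> -2
drop   -> (empty)
7      -> 7
4      -> 7 4
swap   -> 4 7
+      -> 11
dup    -> 11 11
8      -> 11 11 8
over   -> 11 11 8 11
+      -> 11 11 19
negate -> 11 11 -19
-      -> 11 30
over   -> 11 30 11
negate -> 11 30 -11
-5     -> 11 30 -11 -5
drop   -> 11 30 -11
negate -> 11 30 11
*      -> 11 330
*      -> 3630
9      -> 3630 9
over   -> 3630 9 3630
negate -> 3630 9 -3630
dup    -> 3630 9 -3630 -3630
swap   -> 3630 9 -3630 -3630
-      -> 3630 9 0
*      -> 3630 0
-      -> 3630
negate -> -3630
negate -> 3630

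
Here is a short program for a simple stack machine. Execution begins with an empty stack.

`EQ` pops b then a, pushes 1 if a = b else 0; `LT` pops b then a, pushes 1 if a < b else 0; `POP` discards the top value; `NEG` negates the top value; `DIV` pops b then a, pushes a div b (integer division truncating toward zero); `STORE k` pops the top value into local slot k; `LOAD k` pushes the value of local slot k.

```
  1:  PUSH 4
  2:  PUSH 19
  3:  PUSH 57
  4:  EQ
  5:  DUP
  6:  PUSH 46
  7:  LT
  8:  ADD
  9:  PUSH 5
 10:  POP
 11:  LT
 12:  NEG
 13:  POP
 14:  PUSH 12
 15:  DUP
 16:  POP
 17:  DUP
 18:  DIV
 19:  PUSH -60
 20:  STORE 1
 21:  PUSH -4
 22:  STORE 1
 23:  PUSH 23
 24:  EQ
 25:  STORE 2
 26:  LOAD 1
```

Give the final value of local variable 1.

PUSH 4   -> 4
PUSH 19  -> 4 19
PUSH 57  -> 4 19 57
EQ       -> 4 0
DUP      -> 4 0 0
PUSH 46  -> 4 0 0 46
LT       -> 4 0 1
ADD      -> 4 1
PUSH 5   -> 4 1 5
POP      -> 4 1
LT       -> 0
NEG      -> 0
POP      -> (empty)
PUSH 12  -> 12
DUP      -> 12 12
POP      -> 12
DUP      -> 12 12
DIV      -> 1
PUSH -60 -> 1 -60
STORE 1  -> 1
PUSH -4  -> 1 -4
STORE 1  -> 1
PUSH 23  -> 1 23
EQ       -> 0
STORE 2  -> (empty)
LOAD 1   -> -4

-4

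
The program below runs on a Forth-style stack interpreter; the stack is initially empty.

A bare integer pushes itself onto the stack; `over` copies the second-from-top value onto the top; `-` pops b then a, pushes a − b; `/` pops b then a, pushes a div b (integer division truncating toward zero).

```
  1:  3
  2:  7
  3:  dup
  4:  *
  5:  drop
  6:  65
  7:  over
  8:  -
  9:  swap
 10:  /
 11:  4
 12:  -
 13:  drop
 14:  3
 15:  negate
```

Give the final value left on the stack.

3      : 3
7      : 3 7
dup    : 3 7 7
*      : 3 49
drop   : 3
65     : 3 65
over   : 3 65 3
-      : 3 62
swap   : 62 3
/      : 20
4      : 20 4
-      : 16
drop   : (empty)
3      : 3
negate : -3

-3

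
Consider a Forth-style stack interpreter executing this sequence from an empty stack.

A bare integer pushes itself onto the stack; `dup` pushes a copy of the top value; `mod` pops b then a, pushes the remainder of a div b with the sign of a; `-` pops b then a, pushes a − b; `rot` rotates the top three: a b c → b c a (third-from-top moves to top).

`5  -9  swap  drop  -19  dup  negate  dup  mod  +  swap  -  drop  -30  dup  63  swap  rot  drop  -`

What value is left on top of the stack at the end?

5       5
-9      5 -9
swap    -9 5
drop    -9
-19     -9 -19
dup     -9 -19 -19
negate  -9 -19 19
dup     -9 -19 19 19
mod     -9 -19 0
+       -9 -19
swap    -19 -9
-       -10
drop    (empty)
-30     -30
dup     -30 -30
63      -30 -30 63
swap    -30 63 -30
rot     63 -30 -30
drop    63 -30
-       93

93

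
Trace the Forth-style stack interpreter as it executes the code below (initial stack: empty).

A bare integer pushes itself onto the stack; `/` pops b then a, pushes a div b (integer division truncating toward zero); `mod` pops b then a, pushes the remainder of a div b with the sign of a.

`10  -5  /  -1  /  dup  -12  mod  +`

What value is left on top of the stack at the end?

10   10
-5   10 -5
/    -2
-1   -2 -1
/    2
dup  2 2
-12  2 2 -12
mod  2 2
+    4

4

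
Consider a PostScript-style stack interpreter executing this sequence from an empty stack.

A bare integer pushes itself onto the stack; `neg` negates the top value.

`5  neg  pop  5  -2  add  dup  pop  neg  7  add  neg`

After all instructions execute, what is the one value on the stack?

5    5
neg  -5
pop  (empty)
5    5
-2   5 -2
add  3
dup  3 3
pop  3
neg  -3
7    -3 7
add  4
neg  -4

-4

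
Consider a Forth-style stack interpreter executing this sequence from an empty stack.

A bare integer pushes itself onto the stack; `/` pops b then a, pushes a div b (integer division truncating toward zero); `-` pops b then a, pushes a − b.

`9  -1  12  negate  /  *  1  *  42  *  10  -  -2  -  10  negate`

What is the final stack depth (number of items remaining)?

9      → [9]
-1     → [9, -1]
12     → [9, -1, 12]
negate → [9, -1, -12]
/      → [9, 0]
*      → [0]
1      → [0, 1]
*      → [0]
42     → [0, 42]
*      → [0]
10     → [0, 10]
-      → [-10]
-2     → [-10, -2]
-      → [-8]
10     → [-8, 10]
negate → [-8, -10]

2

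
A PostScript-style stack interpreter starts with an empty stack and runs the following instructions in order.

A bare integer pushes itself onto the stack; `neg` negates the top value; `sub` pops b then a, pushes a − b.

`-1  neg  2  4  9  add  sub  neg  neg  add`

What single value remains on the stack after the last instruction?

-1  : [-1]
neg : [1]
2   : [1, 2]
4   : [1, 2, 4]
9   : [1, 2, 4, 9]
add : [1, 2, 13]
sub : [1, -11]
neg : [1, 11]
neg : [1, -11]
add : [-10]

-10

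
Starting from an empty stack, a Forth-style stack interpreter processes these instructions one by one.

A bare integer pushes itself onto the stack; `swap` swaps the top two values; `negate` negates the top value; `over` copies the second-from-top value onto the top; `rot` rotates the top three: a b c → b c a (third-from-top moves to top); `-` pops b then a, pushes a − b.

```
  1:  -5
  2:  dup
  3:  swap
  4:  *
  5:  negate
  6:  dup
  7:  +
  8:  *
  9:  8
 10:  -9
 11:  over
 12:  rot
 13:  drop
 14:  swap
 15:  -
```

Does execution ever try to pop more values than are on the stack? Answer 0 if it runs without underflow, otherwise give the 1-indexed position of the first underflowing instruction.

-5     -> [-5]
dup    -> [-5, -5]
swap   -> [-5, -5]
*      -> [25]
negate -> [-25]
dup    -> [-25, -25]
+      -> [-50]
*  — needs 2 operands, stack has 1 → underflow

8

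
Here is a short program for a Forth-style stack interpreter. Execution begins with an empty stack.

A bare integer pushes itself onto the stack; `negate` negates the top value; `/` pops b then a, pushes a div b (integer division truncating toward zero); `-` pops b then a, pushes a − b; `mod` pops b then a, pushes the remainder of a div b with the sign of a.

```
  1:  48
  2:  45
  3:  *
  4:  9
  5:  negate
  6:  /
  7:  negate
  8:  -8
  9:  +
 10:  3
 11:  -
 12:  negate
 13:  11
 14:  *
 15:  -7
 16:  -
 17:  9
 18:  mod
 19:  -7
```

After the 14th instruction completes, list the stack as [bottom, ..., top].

[-2519]

48     -> 48
45     -> 48 45
*      -> 2160
9      -> 2160 9
negate -> 2160 -9
/      -> -240
negate -> 240
-8     -> 240 -8
+      -> 232
3      -> 232 3
-      -> 229
negate -> -229
11     -> -229 11
*      -> -2519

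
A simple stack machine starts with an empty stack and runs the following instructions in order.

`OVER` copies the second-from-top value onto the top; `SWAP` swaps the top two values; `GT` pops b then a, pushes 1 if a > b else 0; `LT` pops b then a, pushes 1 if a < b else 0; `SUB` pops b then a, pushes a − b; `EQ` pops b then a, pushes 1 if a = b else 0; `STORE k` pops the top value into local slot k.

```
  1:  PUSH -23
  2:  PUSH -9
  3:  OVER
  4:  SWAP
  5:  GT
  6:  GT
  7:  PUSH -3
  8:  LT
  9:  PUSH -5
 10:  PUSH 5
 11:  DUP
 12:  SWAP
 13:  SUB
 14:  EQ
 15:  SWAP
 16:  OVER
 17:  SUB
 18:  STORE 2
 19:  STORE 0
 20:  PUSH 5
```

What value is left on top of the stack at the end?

PUSH -23 -> [-23]
PUSH -9  -> [-23, -9]
OVER     -> [-23, -9, -23]
SWAP     -> [-23, -23, -9]
GT       -> [-23, 0]
GT       -> [0]
PUSH -3  -> [0, -3]
LT       -> [0]
PUSH -5  -> [0, -5]
PUSH 5   -> [0, -5, 5]
DUP      -> [0, -5, 5, 5]
SWAP     -> [0, -5, 5, 5]
SUB      -> [0, -5, 0]
EQ       -> [0, 0]
SWAP     -> [0, 0]
OVER     -> [0, 0, 0]
SUB      -> [0, 0]
STORE 2  -> [0]
STORE 0  -> []
PUSH 5   -> [5]

5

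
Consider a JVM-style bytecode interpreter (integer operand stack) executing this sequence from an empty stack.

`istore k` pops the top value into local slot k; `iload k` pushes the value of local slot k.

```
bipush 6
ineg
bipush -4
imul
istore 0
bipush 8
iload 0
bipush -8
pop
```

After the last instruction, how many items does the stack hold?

bipush 6  -> 6
ineg      -> -6
bipush -4 -> -6 -4
imul      -> 24
istore 0  -> (empty)
bipush 8  -> 8
iload 0   -> 8 24
bipush -8 -> 8 24 -8
pop       -> 8 24

2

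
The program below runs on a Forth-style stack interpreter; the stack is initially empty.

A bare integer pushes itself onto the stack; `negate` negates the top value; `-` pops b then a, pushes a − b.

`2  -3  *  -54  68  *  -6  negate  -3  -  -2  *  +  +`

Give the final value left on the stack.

2       [2]
-3      [2, -3]
*       [-6]
-54     [-6, -54]
68      [-6, -54, 68]
*       [-6, -3672]
-6      [-6, -3672, -6]
negate  [-6, -3672, 6]
-3      [-6, -3672, 6, -3]
-       [-6, -3672, 9]
-2      [-6, -3672, 9, -2]
*       [-6, -3672, -18]
+       [-6, -3690]
+       [-3696]

-3696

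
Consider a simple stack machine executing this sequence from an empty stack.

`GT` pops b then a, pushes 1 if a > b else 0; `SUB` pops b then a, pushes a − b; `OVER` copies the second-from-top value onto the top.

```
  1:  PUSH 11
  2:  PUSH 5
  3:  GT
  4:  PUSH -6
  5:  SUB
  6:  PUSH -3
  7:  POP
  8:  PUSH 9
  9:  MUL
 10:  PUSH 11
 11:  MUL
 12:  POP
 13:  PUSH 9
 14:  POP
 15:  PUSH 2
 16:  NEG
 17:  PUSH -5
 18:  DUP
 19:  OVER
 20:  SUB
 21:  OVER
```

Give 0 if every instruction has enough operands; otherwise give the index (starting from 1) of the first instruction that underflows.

0

PUSH 11 -> 11
PUSH 5  -> 11 5
GT      -> 1
PUSH -6 -> 1 -6
SUB     -> 7
PUSH -3 -> 7 -3
POP     -> 7
PUSH 9  -> 7 9
MUL     -> 63
PUSH 11 -> 63 11
MUL     -> 693
POP     -> (empty)
PUSH 9  -> 9
POP     -> (empty)
PUSH 2  -> 2
NEG     -> -2
PUSH -5 -> -2 -5
DUP     -> -2 -5 -5
OVER    -> -2 -5 -5 -5
SUB     -> -2 -5 0
OVER    -> -2 -5 0 -5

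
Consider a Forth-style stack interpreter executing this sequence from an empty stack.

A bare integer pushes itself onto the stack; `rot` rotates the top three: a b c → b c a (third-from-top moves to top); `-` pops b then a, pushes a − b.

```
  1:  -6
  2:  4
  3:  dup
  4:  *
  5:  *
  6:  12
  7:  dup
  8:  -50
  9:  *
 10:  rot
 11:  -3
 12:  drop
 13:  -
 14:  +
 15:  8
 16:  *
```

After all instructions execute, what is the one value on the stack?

-3936

-6    -6
4     -6 4
dup   -6 4 4
*     -6 16
*     -96
12    -96 12
dup   -96 12 12
-50   -96 12 12 -50
*     -96 12 -600
rot   12 -600 -96
-3    12 -600 -96 -3
drop  12 -600 -96
-     12 -504
+     -492
8     -492 8
*     -3936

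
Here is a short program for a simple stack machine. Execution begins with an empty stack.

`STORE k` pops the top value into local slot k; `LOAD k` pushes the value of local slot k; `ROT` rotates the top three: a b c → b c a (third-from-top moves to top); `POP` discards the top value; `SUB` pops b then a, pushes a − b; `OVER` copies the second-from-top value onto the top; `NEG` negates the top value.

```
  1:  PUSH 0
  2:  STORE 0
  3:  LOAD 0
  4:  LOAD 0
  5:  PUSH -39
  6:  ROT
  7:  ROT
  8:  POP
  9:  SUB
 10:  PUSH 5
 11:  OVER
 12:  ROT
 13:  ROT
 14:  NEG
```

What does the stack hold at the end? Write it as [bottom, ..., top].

PUSH 0   → [0]
STORE 0  → []
LOAD 0   → [0]
LOAD 0   → [0, 0]
PUSH -39 → [0, 0, -39]
ROT      → [0, -39, 0]
ROT      → [-39, 0, 0]
POP      → [-39, 0]
SUB      → [-39]
PUSH 5   → [-39, 5]
OVER     → [-39, 5, -39]
ROT      → [5, -39, -39]
ROT      → [-39, -39, 5]
NEG      → [-39, -39, -5]

[-39, -39, -5]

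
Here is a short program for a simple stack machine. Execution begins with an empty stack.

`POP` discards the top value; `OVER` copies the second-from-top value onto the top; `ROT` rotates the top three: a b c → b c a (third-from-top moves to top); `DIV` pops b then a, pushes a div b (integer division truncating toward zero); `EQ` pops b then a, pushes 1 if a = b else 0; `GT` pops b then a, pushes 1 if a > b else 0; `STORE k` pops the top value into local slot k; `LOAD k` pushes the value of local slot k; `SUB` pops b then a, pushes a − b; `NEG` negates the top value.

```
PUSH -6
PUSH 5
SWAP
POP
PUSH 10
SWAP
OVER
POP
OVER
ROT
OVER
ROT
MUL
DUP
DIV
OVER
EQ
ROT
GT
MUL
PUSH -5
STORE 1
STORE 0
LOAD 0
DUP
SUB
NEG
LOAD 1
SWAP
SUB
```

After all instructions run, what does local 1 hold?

PUSH -6 -> [-6]
PUSH 5  -> [-6, 5]
SWAP    -> [5, -6]
POP     -> [5]
PUSH 10 -> [5, 10]
SWAP    -> [10, 5]
OVER    -> [10, 5, 10]
POP     -> [10, 5]
OVER    -> [10, 5, 10]
ROT     -> [5, 10, 10]
OVER    -> [5, 10, 10, 10]
ROT     -> [5, 10, 10, 10]
MUL     -> [5, 10, 100]
DUP     -> [5, 10, 100, 100]
DIV     -> [5, 10, 1]
OVER    -> [5, 10, 1, 10]
EQ      -> [5, 10, 0]
ROT     -> [10, 0, 5]
GT      -> [10, 0]
MUL     -> [0]
PUSH -5 -> [0, -5]
STORE 1 -> [0]
STORE 0 -> []
LOAD 0  -> [0]
DUP     -> [0, 0]
SUB     -> [0]
NEG     -> [0]
LOAD 1  -> [0, -5]
SWAP    -> [-5, 0]
SUB     -> [-5]

-5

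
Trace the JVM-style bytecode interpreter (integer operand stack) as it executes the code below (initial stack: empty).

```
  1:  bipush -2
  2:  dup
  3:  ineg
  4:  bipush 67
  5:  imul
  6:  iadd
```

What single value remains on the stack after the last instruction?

132

bipush -2  [-2]
dup        [-2, -2]
ineg       [-2, 2]
bipush 67  [-2, 2, 67]
imul       [-2, 134]
iadd       [132]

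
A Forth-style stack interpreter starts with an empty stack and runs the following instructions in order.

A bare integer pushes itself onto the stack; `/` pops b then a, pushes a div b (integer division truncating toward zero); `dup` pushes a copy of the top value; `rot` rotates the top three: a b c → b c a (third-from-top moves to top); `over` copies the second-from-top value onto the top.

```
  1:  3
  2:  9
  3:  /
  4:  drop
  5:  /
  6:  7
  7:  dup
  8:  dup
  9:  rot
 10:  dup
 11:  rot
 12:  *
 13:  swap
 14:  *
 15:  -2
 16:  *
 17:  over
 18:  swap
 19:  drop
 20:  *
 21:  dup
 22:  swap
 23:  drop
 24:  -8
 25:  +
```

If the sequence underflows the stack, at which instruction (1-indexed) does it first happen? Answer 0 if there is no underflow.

5

3    : [3]
9    : [3, 9]
/    : [0]
drop : []
/  — needs 2 operands, stack has 0 → underflow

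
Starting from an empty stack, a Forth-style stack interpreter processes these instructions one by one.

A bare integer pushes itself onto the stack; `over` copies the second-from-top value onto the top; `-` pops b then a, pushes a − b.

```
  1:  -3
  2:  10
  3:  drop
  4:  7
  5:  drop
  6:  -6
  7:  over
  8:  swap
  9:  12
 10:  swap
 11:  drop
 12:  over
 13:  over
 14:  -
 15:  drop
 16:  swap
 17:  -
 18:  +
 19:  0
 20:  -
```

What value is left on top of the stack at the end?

-3   -> [-3]
10   -> [-3, 10]
drop -> [-3]
7    -> [-3, 7]
drop -> [-3]
-6   -> [-3, -6]
over -> [-3, -6, -3]
swap -> [-3, -3, -6]
12   -> [-3, -3, -6, 12]
swap -> [-3, -3, 12, -6]
drop -> [-3, -3, 12]
over -> [-3, -3, 12, -3]
over -> [-3, -3, 12, -3, 12]
-    -> [-3, -3, 12, -15]
drop -> [-3, -3, 12]
swap -> [-3, 12, -3]
-    -> [-3, 15]
+    -> [12]
0    -> [12, 0]
-    -> [12]

12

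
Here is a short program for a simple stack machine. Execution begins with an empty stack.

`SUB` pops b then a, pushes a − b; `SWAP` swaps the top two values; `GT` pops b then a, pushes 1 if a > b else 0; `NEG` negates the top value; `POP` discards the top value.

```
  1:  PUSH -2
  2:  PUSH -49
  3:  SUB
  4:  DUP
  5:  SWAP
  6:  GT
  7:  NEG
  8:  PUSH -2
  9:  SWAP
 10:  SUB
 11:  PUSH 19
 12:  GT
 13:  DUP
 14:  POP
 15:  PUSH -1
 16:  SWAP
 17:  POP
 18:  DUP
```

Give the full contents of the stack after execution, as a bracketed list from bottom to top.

[-1, -1]

PUSH -2  -> -2
PUSH -49 -> -2 -49
SUB      -> 47
DUP      -> 47 47
SWAP     -> 47 47
GT       -> 0
NEG      -> 0
PUSH -2  -> 0 -2
SWAP     -> -2 0
SUB      -> -2
PUSH 19  -> -2 19
GT       -> 0
DUP      -> 0 0
POP      -> 0
PUSH -1  -> 0 -1
SWAP     -> -1 0
POP      -> -1
DUP      -> -1 -1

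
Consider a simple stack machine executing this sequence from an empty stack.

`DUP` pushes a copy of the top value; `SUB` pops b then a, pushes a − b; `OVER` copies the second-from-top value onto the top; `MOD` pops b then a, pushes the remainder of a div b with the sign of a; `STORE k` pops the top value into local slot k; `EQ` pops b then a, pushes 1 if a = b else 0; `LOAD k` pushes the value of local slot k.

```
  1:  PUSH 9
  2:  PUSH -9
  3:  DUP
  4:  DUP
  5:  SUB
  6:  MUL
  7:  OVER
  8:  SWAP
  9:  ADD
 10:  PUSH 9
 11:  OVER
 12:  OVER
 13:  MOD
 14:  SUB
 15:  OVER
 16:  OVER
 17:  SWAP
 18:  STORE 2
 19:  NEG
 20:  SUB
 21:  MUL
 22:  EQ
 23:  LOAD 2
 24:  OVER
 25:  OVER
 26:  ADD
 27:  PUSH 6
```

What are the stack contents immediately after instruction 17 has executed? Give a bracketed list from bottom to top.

PUSH 9  : 9
PUSH -9 : 9 -9
DUP     : 9 -9 -9
DUP     : 9 -9 -9 -9
SUB     : 9 -9 0
MUL     : 9 0
OVER    : 9 0 9
SWAP    : 9 9 0
ADD     : 9 9
PUSH 9  : 9 9 9
OVER    : 9 9 9 9
OVER    : 9 9 9 9 9
MOD     : 9 9 9 0
SUB     : 9 9 9
OVER    : 9 9 9 9
OVER    : 9 9 9 9 9
SWAP    : 9 9 9 9 9

[9, 9, 9, 9, 9]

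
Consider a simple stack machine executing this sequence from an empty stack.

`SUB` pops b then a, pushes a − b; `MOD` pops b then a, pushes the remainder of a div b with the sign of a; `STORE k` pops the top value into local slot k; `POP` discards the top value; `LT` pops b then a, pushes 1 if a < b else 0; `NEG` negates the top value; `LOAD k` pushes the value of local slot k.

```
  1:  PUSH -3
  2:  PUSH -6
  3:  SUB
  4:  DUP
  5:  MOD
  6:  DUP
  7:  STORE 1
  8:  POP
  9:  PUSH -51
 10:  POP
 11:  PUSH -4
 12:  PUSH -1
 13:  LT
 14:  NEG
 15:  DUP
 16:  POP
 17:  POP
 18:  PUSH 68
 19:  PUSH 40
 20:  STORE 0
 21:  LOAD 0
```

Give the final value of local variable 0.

40

PUSH -3  -> -3
PUSH -6  -> -3 -6
SUB      -> 3
DUP      -> 3 3
MOD      -> 0
DUP      -> 0 0
STORE 1  -> 0
POP      -> (empty)
PUSH -51 -> -51
POP      -> (empty)
PUSH -4  -> -4
PUSH -1  -> -4 -1
LT       -> 1
NEG      -> -1
DUP      -> -1 -1
POP      -> -1
POP      -> (empty)
PUSH 68  -> 68
PUSH 40  -> 68 40
STORE 0  -> 68
LOAD 0   -> 68 40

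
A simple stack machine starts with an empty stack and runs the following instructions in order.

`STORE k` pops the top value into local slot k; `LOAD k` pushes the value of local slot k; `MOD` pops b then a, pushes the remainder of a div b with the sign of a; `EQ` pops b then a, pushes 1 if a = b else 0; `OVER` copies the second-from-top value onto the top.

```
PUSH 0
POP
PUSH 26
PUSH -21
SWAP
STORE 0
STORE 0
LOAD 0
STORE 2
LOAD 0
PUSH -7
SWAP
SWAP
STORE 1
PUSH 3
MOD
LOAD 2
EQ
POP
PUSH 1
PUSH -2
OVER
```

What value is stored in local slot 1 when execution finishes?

-7

PUSH 0   -> [0]
POP      -> []
PUSH 26  -> [26]
PUSH -21 -> [26, -21]
SWAP     -> [-21, 26]
STORE 0  -> [-21]
STORE 0  -> []
LOAD 0   -> [-21]
STORE 2  -> []
LOAD 0   -> [-21]
PUSH -7  -> [-21, -7]
SWAP     -> [-7, -21]
SWAP     -> [-21, -7]
STORE 1  -> [-21]
PUSH 3   -> [-21, 3]
MOD      -> [0]
LOAD 2   -> [0, -21]
EQ       -> [0]
POP      -> []
PUSH 1   -> [1]
PUSH -2  -> [1, -2]
OVER     -> [1, -2, 1]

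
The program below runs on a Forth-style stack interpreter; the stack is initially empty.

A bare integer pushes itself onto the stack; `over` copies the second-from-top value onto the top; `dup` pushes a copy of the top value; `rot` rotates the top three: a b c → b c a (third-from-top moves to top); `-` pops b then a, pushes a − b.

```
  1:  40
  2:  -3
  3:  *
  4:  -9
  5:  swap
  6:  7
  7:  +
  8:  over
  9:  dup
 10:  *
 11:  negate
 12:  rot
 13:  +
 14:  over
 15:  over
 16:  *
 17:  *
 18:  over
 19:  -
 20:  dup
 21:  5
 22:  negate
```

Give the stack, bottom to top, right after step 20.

40     → [40]
-3     → [40, -3]
*      → [-120]
-9     → [-120, -9]
swap   → [-9, -120]
7      → [-9, -120, 7]
+      → [-9, -113]
over   → [-9, -113, -9]
dup    → [-9, -113, -9, -9]
*      → [-9, -113, 81]
negate → [-9, -113, -81]
rot    → [-113, -81, -9]
+      → [-113, -90]
over   → [-113, -90, -113]
over   → [-113, -90, -113, -90]
*      → [-113, -90, 10170]
*      → [-113, -915300]
over   → [-113, -915300, -113]
-      → [-113, -915187]
dup    → [-113, -915187, -915187]

[-113, -915187, -915187]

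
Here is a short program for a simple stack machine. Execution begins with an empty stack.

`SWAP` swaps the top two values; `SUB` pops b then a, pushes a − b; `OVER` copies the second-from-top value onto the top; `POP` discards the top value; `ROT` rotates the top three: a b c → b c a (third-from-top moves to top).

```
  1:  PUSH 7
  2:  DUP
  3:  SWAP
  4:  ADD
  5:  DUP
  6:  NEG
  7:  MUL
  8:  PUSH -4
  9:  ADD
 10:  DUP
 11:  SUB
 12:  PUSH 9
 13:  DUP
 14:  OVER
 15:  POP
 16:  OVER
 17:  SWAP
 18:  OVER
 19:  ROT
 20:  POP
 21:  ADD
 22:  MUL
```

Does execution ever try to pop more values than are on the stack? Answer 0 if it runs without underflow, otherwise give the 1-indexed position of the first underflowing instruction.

PUSH 7  -> 7
DUP     -> 7 7
SWAP    -> 7 7
ADD     -> 14
DUP     -> 14 14
NEG     -> 14 -14
MUL     -> -196
PUSH -4 -> -196 -4
ADD     -> -200
DUP     -> -200 -200
SUB     -> 0
PUSH 9  -> 0 9
DUP     -> 0 9 9
OVER    -> 0 9 9 9
POP     -> 0 9 9
OVER    -> 0 9 9 9
SWAP    -> 0 9 9 9
OVER    -> 0 9 9 9 9
ROT     -> 0 9 9 9 9
POP     -> 0 9 9 9
ADD     -> 0 9 18
MUL     -> 0 162

0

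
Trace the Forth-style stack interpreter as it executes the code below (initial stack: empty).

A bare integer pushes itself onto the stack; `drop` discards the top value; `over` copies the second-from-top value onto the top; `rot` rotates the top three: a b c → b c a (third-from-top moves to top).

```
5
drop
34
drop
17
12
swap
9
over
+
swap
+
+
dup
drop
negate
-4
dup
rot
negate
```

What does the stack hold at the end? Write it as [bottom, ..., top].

5       [5]
drop    []
34      [34]
drop    []
17      [17]
12      [17, 12]
swap    [12, 17]
9       [12, 17, 9]
over    [12, 17, 9, 17]
+       [12, 17, 26]
swap    [12, 26, 17]
+       [12, 43]
+       [55]
dup     [55, 55]
drop    [55]
negate  [-55]
-4      [-55, -4]
dup     [-55, -4, -4]
rot     [-4, -4, -55]
negate  [-4, -4, 55]

[-4, -4, 55]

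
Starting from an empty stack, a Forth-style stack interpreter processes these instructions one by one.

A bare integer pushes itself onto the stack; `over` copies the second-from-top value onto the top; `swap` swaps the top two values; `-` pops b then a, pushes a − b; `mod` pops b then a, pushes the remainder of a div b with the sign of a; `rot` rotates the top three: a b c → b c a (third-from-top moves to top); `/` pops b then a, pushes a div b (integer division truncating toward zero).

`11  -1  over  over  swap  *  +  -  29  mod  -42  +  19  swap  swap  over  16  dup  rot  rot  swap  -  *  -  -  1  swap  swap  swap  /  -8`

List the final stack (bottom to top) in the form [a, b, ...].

[0, -8]

11   : [11]
-1   : [11, -1]
over : [11, -1, 11]
over : [11, -1, 11, -1]
swap : [11, -1, -1, 11]
*    : [11, -1, -11]
+    : [11, -12]
-    : [23]
29   : [23, 29]
mod  : [23]
-42  : [23, -42]
+    : [-19]
19   : [-19, 19]
swap : [19, -19]
swap : [-19, 19]
over : [-19, 19, -19]
16   : [-19, 19, -19, 16]
dup  : [-19, 19, -19, 16, 16]
rot  : [-19, 19, 16, 16, -19]
rot  : [-19, 19, 16, -19, 16]
swap : [-19, 19, 16, 16, -19]
-    : [-19, 19, 16, 35]
*    : [-19, 19, 560]
-    : [-19, -541]
-    : [522]
1    : [522, 1]
swap : [1, 522]
swap : [522, 1]
swap : [1, 522]
/    : [0]
-8   : [0, -8]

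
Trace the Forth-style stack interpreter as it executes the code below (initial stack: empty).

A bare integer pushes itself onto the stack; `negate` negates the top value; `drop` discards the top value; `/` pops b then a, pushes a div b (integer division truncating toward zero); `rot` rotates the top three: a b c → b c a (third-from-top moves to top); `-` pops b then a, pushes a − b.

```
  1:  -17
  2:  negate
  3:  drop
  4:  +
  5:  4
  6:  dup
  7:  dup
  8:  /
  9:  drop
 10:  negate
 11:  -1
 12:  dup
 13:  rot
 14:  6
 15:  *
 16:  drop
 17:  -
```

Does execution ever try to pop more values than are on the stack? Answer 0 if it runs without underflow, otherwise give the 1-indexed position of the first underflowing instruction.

4

-17     [-17]
negate  [17]
drop    []
+  — needs 2 operands, stack has 0 → underflow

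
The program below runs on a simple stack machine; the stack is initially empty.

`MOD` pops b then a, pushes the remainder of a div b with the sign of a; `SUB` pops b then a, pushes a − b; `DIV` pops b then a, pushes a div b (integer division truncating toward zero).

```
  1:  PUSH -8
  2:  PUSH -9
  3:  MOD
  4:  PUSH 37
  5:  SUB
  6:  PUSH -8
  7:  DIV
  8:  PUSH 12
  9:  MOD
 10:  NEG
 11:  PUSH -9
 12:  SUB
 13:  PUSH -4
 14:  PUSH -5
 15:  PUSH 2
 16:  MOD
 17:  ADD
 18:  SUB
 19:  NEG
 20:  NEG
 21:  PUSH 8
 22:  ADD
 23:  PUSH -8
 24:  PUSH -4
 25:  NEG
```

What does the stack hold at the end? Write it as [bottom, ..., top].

PUSH -8 → -8
PUSH -9 → -8 -9
MOD     → -8
PUSH 37 → -8 37
SUB     → -45
PUSH -8 → -45 -8
DIV     → 5
PUSH 12 → 5 12
MOD     → 5
NEG     → -5
PUSH -9 → -5 -9
SUB     → 4
PUSH -4 → 4 -4
PUSH -5 → 4 -4 -5
PUSH 2  → 4 -4 -5 2
MOD     → 4 -4 -1
ADD     → 4 -5
SUB     → 9
NEG     → -9
NEG     → 9
PUSH 8  → 9 8
ADD     → 17
PUSH -8 → 17 -8
PUSH -4 → 17 -8 -4
NEG     → 17 -8 4

[17, -8, 4]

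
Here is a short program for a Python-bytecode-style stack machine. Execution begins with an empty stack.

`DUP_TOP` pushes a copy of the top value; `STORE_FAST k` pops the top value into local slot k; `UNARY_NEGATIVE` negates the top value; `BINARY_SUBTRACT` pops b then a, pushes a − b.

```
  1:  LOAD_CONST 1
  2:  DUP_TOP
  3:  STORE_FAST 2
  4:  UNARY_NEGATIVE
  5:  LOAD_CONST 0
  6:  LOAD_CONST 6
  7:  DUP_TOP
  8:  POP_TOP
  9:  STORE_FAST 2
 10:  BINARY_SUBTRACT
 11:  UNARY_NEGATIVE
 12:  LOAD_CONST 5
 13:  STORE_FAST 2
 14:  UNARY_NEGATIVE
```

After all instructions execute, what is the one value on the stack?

LOAD_CONST 1    : 1
DUP_TOP         : 1 1
STORE_FAST 2    : 1
UNARY_NEGATIVE  : -1
LOAD_CONST 0    : -1 0
LOAD_CONST 6    : -1 0 6
DUP_TOP         : -1 0 6 6
POP_TOP         : -1 0 6
STORE_FAST 2    : -1 0
BINARY_SUBTRACT : -1
UNARY_NEGATIVE  : 1
LOAD_CONST 5    : 1 5
STORE_FAST 2    : 1
UNARY_NEGATIVE  : -1

-1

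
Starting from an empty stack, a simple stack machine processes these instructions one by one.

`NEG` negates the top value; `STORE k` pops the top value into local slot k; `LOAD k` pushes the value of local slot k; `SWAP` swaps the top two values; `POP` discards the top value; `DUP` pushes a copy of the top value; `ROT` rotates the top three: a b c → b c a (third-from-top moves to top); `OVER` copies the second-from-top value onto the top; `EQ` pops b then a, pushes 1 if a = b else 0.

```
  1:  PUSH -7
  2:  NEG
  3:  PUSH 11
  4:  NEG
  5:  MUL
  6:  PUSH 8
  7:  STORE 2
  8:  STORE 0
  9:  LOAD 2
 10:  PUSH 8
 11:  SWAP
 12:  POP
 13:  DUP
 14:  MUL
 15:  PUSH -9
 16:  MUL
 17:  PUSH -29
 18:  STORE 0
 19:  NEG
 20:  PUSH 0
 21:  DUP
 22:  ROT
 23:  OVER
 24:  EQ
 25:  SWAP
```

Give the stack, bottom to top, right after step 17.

[-576, -29]

PUSH -7  : [-7]
NEG      : [7]
PUSH 11  : [7, 11]
NEG      : [7, -11]
MUL      : [-77]
PUSH 8   : [-77, 8]
STORE 2  : [-77]
STORE 0  : []
LOAD 2   : [8]
PUSH 8   : [8, 8]
SWAP     : [8, 8]
POP      : [8]
DUP      : [8, 8]
MUL      : [64]
PUSH -9  : [64, -9]
MUL      : [-576]
PUSH -29 : [-576, -29]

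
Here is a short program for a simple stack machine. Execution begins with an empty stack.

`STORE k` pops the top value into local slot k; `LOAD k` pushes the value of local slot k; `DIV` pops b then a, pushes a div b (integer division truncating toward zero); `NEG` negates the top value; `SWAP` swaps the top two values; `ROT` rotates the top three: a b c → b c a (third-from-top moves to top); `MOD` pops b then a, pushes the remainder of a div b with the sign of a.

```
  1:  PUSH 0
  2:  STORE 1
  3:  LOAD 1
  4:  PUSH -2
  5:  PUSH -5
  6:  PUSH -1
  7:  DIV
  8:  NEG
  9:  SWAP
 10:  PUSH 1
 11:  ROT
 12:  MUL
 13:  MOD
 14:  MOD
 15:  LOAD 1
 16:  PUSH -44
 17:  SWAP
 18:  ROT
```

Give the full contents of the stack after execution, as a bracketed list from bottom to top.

PUSH 0   : 0
STORE 1  : (empty)
LOAD 1   : 0
PUSH -2  : 0 -2
PUSH -5  : 0 -2 -5
PUSH -1  : 0 -2 -5 -1
DIV      : 0 -2 5
NEG      : 0 -2 -5
SWAP     : 0 -5 -2
PUSH 1   : 0 -5 -2 1
ROT      : 0 -2 1 -5
MUL      : 0 -2 -5
MOD      : 0 -2
MOD      : 0
LOAD 1   : 0 0
PUSH -44 : 0 0 -44
SWAP     : 0 -44 0
ROT      : -44 0 0

[-44, 0, 0]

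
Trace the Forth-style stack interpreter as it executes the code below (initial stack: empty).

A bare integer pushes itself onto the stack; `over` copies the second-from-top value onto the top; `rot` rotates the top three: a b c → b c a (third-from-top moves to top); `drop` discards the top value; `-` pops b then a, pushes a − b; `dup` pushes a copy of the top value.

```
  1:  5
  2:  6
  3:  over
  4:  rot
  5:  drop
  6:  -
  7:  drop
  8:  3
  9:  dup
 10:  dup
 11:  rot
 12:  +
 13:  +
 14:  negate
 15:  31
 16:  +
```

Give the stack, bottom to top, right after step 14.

[-9]

5      -> 5
6      -> 5 6
over   -> 5 6 5
rot    -> 6 5 5
drop   -> 6 5
-      -> 1
drop   -> (empty)
3      -> 3
dup    -> 3 3
dup    -> 3 3 3
rot    -> 3 3 3
+      -> 3 6
+      -> 9
negate -> -9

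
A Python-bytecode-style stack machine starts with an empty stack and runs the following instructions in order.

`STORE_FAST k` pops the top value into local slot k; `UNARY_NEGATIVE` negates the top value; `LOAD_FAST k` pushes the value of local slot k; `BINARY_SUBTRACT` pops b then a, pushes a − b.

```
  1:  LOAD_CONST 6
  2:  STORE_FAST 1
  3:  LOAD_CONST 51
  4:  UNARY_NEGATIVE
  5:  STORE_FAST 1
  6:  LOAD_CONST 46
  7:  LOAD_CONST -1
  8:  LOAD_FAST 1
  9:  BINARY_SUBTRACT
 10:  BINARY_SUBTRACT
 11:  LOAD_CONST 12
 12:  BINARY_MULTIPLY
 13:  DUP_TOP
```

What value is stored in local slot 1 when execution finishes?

LOAD_CONST 6     [6]
STORE_FAST 1     []
LOAD_CONST 51    [51]
UNARY_NEGATIVE   [-51]
STORE_FAST 1     []
LOAD_CONST 46    [46]
LOAD_CONST -1    [46, -1]
LOAD_FAST 1      [46, -1, -51]
BINARY_SUBTRACT  [46, 50]
BINARY_SUBTRACT  [-4]
LOAD_CONST 12    [-4, 12]
BINARY_MULTIPLY  [-48]
DUP_TOP          [-48, -48]

-51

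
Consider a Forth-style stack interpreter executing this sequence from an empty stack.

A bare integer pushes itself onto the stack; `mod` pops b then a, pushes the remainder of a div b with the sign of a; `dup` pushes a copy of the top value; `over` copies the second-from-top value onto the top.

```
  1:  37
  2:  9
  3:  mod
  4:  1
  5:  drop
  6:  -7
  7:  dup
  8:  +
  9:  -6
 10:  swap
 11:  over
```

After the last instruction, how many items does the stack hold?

4

37   → [37]
9    → [37, 9]
mod  → [1]
1    → [1, 1]
drop → [1]
-7   → [1, -7]
dup  → [1, -7, -7]
+    → [1, -14]
-6   → [1, -14, -6]
swap → [1, -6, -14]
over → [1, -6, -14, -6]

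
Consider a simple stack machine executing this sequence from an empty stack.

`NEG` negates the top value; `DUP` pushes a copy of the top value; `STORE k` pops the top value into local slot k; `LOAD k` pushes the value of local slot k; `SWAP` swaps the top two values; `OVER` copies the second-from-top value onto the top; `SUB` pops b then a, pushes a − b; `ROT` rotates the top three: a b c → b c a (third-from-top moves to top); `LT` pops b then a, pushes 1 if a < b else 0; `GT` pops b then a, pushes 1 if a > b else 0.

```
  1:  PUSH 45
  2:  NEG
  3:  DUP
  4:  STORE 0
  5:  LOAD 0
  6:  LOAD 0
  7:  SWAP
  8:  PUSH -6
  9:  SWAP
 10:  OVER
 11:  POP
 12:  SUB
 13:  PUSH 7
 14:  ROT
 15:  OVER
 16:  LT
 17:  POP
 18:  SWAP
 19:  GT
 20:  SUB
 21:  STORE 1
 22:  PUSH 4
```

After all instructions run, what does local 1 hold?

-45

PUSH 45 -> [45]
NEG     -> [-45]
DUP     -> [-45, -45]
STORE 0 -> [-45]
LOAD 0  -> [-45, -45]
LOAD 0  -> [-45, -45, -45]
SWAP    -> [-45, -45, -45]
PUSH -6 -> [-45, -45, -45, -6]
SWAP    -> [-45, -45, -6, -45]
OVER    -> [-45, -45, -6, -45, -6]
POP     -> [-45, -45, -6, -45]
SUB     -> [-45, -45, 39]
PUSH 7  -> [-45, -45, 39, 7]
ROT     -> [-45, 39, 7, -45]
OVER    -> [-45, 39, 7, -45, 7]
LT      -> [-45, 39, 7, 1]
POP     -> [-45, 39, 7]
SWAP    -> [-45, 7, 39]
GT      -> [-45, 0]
SUB     -> [-45]
STORE 1 -> []
PUSH 4  -> [4]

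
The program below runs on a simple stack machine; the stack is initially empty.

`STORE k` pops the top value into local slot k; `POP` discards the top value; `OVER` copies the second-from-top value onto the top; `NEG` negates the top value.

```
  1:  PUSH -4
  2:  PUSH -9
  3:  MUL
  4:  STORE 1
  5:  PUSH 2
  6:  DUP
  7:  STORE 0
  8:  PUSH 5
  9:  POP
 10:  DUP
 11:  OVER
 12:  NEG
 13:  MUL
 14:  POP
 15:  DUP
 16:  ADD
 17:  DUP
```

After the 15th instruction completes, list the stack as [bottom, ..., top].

PUSH -4 : [-4]
PUSH -9 : [-4, -9]
MUL     : [36]
STORE 1 : []
PUSH 2  : [2]
DUP     : [2, 2]
STORE 0 : [2]
PUSH 5  : [2, 5]
POP     : [2]
DUP     : [2, 2]
OVER    : [2, 2, 2]
NEG     : [2, 2, -2]
MUL     : [2, -4]
POP     : [2]
DUP     : [2, 2]

[2, 2]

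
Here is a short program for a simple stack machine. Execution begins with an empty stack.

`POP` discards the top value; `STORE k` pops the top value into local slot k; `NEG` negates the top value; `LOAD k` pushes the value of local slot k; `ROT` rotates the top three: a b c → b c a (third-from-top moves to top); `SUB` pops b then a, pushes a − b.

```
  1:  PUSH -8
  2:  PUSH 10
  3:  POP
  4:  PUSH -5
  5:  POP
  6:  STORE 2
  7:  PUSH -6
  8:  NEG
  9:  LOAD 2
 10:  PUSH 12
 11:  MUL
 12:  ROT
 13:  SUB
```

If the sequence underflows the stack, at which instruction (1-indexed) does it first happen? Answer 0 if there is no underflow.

PUSH -8 → -8
PUSH 10 → -8 10
POP     → -8
PUSH -5 → -8 -5
POP     → -8
STORE 2 → (empty)
PUSH -6 → -6
NEG     → 6
LOAD 2  → 6 -8
PUSH 12 → 6 -8 12
MUL     → 6 -96
ROT  — needs 3 operands, stack has 2 → underflow

12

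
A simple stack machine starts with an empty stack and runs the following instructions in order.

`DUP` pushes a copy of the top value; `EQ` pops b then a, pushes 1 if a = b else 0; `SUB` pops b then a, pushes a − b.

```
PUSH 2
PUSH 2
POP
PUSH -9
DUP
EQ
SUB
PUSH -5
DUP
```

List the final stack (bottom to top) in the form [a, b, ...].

PUSH 2   2
PUSH 2   2 2
POP      2
PUSH -9  2 -9
DUP      2 -9 -9
EQ       2 1
SUB      1
PUSH -5  1 -5
DUP      1 -5 -5

[1, -5, -5]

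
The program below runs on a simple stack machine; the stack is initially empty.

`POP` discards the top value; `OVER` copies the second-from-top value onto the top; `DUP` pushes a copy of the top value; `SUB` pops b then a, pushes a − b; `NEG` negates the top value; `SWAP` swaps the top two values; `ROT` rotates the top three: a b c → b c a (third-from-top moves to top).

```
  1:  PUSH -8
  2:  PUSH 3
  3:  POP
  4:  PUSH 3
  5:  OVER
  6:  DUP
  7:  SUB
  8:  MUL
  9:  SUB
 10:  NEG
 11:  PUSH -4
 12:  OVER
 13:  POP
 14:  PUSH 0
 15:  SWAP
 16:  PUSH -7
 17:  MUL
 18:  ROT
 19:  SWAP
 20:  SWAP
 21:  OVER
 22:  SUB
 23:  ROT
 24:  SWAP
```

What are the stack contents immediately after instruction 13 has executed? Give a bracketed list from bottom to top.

PUSH -8 : -8
PUSH 3  : -8 3
POP     : -8
PUSH 3  : -8 3
OVER    : -8 3 -8
DUP     : -8 3 -8 -8
SUB     : -8 3 0
MUL     : -8 0
SUB     : -8
NEG     : 8
PUSH -4 : 8 -4
OVER    : 8 -4 8
POP     : 8 -4

[8, -4]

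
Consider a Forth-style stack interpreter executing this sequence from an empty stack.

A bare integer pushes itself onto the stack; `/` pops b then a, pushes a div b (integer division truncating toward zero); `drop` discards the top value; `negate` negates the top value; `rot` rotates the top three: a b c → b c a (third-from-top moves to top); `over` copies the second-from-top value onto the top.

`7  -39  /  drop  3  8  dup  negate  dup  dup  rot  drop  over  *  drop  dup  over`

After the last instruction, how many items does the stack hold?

5

7      → 7
-39    → 7 -39
/      → 0
drop   → (empty)
3      → 3
8      → 3 8
dup    → 3 8 8
negate → 3 8 -8
dup    → 3 8 -8 -8
dup    → 3 8 -8 -8 -8
rot    → 3 8 -8 -8 -8
drop   → 3 8 -8 -8
over   → 3 8 -8 -8 -8
*      → 3 8 -8 64
drop   → 3 8 -8
dup    → 3 8 -8 -8
over   → 3 8 -8 -8 -8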